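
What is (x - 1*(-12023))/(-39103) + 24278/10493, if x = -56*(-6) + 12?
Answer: 819533731/410307779 ≈ 1.9974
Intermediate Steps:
x = 348 (x = 336 + 12 = 348)
(x - 1*(-12023))/(-39103) + 24278/10493 = (348 - 1*(-12023))/(-39103) + 24278/10493 = (348 + 12023)*(-1/39103) + 24278*(1/10493) = 12371*(-1/39103) + 24278/10493 = -12371/39103 + 24278/10493 = 819533731/410307779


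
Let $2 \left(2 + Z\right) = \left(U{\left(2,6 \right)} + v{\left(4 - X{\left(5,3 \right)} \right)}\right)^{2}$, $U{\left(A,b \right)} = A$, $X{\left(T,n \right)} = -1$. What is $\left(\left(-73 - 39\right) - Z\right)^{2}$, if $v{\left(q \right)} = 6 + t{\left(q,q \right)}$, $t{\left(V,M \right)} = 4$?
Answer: $33124$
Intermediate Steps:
$v{\left(q \right)} = 10$ ($v{\left(q \right)} = 6 + 4 = 10$)
$Z = 70$ ($Z = -2 + \frac{\left(2 + 10\right)^{2}}{2} = -2 + \frac{12^{2}}{2} = -2 + \frac{1}{2} \cdot 144 = -2 + 72 = 70$)
$\left(\left(-73 - 39\right) - Z\right)^{2} = \left(\left(-73 - 39\right) - 70\right)^{2} = \left(-112 - 70\right)^{2} = \left(-182\right)^{2} = 33124$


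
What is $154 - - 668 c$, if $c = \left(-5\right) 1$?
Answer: $-3186$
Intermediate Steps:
$c = -5$
$154 - - 668 c = 154 - \left(-668\right) \left(-5\right) = 154 - 3340 = -3186$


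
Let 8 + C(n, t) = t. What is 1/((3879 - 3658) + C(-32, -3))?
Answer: 1/210 ≈ 0.0047619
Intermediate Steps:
C(n, t) = -8 + t
1/((3879 - 3658) + C(-32, -3)) = 1/((3879 - 3658) + (-8 - 3)) = 1/(221 - 11) = 1/210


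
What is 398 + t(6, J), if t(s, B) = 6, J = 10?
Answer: 404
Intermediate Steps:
398 + t(6, J) = 398 + 6 = 404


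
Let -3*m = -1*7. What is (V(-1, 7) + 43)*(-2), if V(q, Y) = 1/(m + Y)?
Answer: -1207/14 ≈ -86.214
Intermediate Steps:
m = 7/3 (m = -(-1)*7/3 = -⅓*(-7) = 7/3 ≈ 2.3333)
V(q, Y) = 1/(7/3 + Y)
(V(-1, 7) + 43)*(-2) = (3/(7 + 3*7) + 43)*(-2) = (3/(7 + 21) + 43)*(-2) = (3/28 + 43)*(-2) = (1207/28)*(-2) = -1207/14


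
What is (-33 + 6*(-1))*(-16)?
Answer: 624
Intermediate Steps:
(-33 + 6*(-1))*(-16) = (-33 - 6)*(-16) = -39*(-16) = 624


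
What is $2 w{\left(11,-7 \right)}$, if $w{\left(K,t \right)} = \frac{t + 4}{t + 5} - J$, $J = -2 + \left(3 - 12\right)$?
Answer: $25$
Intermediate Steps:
$J = -11$ ($J = -2 + \left(3 - 12\right) = -2 - 9 = -11$)
$w{\left(K,t \right)} = 11 + \frac{4 + t}{5 + t}$ ($w{\left(K,t \right)} = \frac{t + 4}{t + 5} - -11 = \frac{4 + t}{5 + t} + 11 = 11 + \frac{4 + t}{5 + t}$)
$2 w{\left(11,-7 \right)} = 2 \frac{59 + 12 \left(-7\right)}{5 - 7} = 2 \frac{59 - 84}{-2} = 2 \left(\left(- \frac{1}{2}\right) \left(-25\right)\right) = 2 \cdot \frac{25}{2} = 25$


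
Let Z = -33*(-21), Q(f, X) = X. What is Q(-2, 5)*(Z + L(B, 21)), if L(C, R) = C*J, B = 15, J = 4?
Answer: 3765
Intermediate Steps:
L(C, R) = 4*C (L(C, R) = C*4 = 4*C)
Z = 693
Q(-2, 5)*(Z + L(B, 21)) = 5*(693 + 4*15) = 5*(693 + 60) = 5*753 = 3765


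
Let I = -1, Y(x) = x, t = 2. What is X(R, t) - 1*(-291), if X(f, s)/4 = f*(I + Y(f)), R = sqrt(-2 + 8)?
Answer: 315 - 4*sqrt(6) ≈ 305.20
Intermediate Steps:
R = sqrt(6) ≈ 2.4495
X(f, s) = 4*f*(-1 + f) (X(f, s) = 4*(f*(-1 + f)) = 4*f*(-1 + f))
X(R, t) - 1*(-291) = 4*sqrt(6)*(-1 + sqrt(6)) - 1*(-291) = 4*sqrt(6)*(-1 + sqrt(6)) + 291 = 291 + 4*sqrt(6)*(-1 + sqrt(6))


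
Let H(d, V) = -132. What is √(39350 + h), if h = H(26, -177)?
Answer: √39218 ≈ 198.04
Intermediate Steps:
h = -132
√(39350 + h) = √(39350 - 132) = √39218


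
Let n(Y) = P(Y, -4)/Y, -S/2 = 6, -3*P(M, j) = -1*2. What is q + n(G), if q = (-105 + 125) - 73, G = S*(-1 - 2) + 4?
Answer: -3179/60 ≈ -52.983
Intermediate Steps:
P(M, j) = ⅔ (P(M, j) = -(-1)*2/3 = -⅓*(-2) = ⅔)
S = -12 (S = -2*6 = -12)
G = 40 (G = -12*(-1 - 2) + 4 = -12*(-3) + 4 = 36 + 4 = 40)
n(Y) = 2/(3*Y)
q = -53 (q = 20 - 73 = -53)
q + n(G) = -53 + (⅔)/40 = -53 + (⅔)*(1/40) = -53 + 1/60 = -3179/60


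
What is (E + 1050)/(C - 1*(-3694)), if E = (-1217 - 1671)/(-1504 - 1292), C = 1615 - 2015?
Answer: 367336/1151253 ≈ 0.31908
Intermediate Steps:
C = -400
E = 722/699 (E = -2888/(-2796) = -2888*(-1/2796) = 722/699 ≈ 1.0329)
(E + 1050)/(C - 1*(-3694)) = (722/699 + 1050)/(-400 - 1*(-3694)) = 734672/(699*(-400 + 3694)) = (734672/699)/3294 = (734672/699)*(1/3294) = 367336/1151253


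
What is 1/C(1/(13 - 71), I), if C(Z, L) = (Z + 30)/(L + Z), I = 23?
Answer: 1333/1739 ≈ 0.76653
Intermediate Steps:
C(Z, L) = (30 + Z)/(L + Z)
1/C(1/(13 - 71), I) = 1/((30 + 1/(13 - 71))/(23 + 1/(13 - 71))) = 1/((30 + 1/(-58))/(23 + 1/(-58))) = 1/((30 - 1/58)/(23 - 1/58)) = 1/((1739/58)/(1333/58)) = 1/((58/1333)*(1739/58)) = 1/(1739/1333) = 1333/1739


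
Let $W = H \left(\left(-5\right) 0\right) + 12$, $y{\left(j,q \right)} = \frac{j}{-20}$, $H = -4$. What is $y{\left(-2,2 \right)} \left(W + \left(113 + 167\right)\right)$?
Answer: $\frac{146}{5} \approx 29.2$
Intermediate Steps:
$y{\left(j,q \right)} = - \frac{j}{20}$ ($y{\left(j,q \right)} = j \left(- \frac{1}{20}\right) = - \frac{j}{20}$)
$W = 12$ ($W = - 4 \left(\left(-5\right) 0\right) + 12 = \left(-4\right) 0 + 12 = 0 + 12 = 12$)
$y{\left(-2,2 \right)} \left(W + \left(113 + 167\right)\right) = \left(- \frac{1}{20}\right) \left(-2\right) \left(12 + \left(113 + 167\right)\right) = \frac{12 + 280}{10} = \frac{1}{10} \cdot 292 = \frac{146}{5}$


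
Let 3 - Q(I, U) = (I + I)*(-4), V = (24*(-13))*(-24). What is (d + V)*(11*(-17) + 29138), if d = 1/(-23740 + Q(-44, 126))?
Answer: 23629574461/109 ≈ 2.1679e+8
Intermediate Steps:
V = 7488 (V = -312*(-24) = 7488)
Q(I, U) = 3 + 8*I (Q(I, U) = 3 - (I + I)*(-4) = 3 - 2*I*(-4) = 3 - (-8)*I = 3 + 8*I)
d = -1/24089 (d = 1/(-23740 + (3 + 8*(-44))) = 1/(-23740 + (3 - 352)) = 1/(-23740 - 349) = 1/(-24089) = -1/24089 ≈ -4.1513e-5)
(d + V)*(11*(-17) + 29138) = (-1/24089 + 7488)*(11*(-17) + 29138) = 180378431*(-187 + 29138)/24089 = (180378431/24089)*28951 = 23629574461/109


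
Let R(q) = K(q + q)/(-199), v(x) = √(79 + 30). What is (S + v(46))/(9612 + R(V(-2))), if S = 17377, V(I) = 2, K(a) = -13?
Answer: 3458023/1912801 + 199*√109/1912801 ≈ 1.8089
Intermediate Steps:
v(x) = √109
R(q) = 13/199 (R(q) = -13/(-199) = -13*(-1/199) = 13/199)
(S + v(46))/(9612 + R(V(-2))) = (17377 + √109)/(9612 + 13/199) = (17377 + √109)/(1912801/199) = (17377 + √109)*(199/1912801) = 3458023/1912801 + 199*√109/1912801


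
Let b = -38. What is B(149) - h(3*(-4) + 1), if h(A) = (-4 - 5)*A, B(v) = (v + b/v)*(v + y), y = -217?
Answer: -1521835/149 ≈ -10214.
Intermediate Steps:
B(v) = (-217 + v)*(v - 38/v) (B(v) = (v - 38/v)*(v - 217) = (v - 38/v)*(-217 + v) = (-217 + v)*(v - 38/v))
h(A) = -9*A
B(149) - h(3*(-4) + 1) = (-38 + 149**2 - 217*149 + 8246/149) - (-9)*(3*(-4) + 1) = (-38 + 22201 - 32333 + 8246*(1/149)) - (-9)*(-12 + 1) = (-38 + 22201 - 32333 + 8246/149) - (-9)*(-11) = -1507084/149 - 1*99 = -1507084/149 - 99 = -1521835/149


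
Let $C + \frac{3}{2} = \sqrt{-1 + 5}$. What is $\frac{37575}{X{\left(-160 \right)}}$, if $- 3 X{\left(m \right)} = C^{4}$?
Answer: $-1803600$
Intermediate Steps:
$C = \frac{1}{2}$ ($C = - \frac{3}{2} + \sqrt{-1 + 5} = - \frac{3}{2} + \sqrt{4} = - \frac{3}{2} + 2 = \frac{1}{2} \approx 0.5$)
$X{\left(m \right)} = - \frac{1}{48}$ ($X{\left(m \right)} = - \frac{1}{3 \cdot 16} = \left(- \frac{1}{3}\right) \frac{1}{16} = - \frac{1}{48}$)
$\frac{37575}{X{\left(-160 \right)}} = \frac{37575}{- \frac{1}{48}} = 37575 \left(-48\right) = -1803600$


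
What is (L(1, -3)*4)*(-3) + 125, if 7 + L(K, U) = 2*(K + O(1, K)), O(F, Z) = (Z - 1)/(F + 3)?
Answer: 185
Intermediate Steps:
O(F, Z) = (-1 + Z)/(3 + F)
L(K, U) = -15/2 + 5*K/2 (L(K, U) = -7 + 2*(K + (-1 + K)/(3 + 1)) = -7 + 2*(K + (-1 + K)/4) = -7 + 2*(K + (-¼ + K/4)) = -7 + 2*(-¼ + 5*K/4) = -7 + (-½ + 5*K/2) = -15/2 + 5*K/2)
(L(1, -3)*4)*(-3) + 125 = ((-15/2 + (5/2)*1)*4)*(-3) + 125 = ((-15/2 + 5/2)*4)*(-3) + 125 = -5*4*(-3) + 125 = -20*(-3) + 125 = 60 + 125 = 185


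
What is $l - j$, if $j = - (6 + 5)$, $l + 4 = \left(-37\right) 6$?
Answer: $-215$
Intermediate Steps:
$l = -226$ ($l = -4 - 222 = -226$)
$j = -11$ ($j = \left(-1\right) 11 = -11$)
$l - j = -226 - -11 = -226 + 11 = -215$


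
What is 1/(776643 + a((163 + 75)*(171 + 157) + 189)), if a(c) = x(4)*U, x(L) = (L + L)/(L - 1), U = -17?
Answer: 3/2329793 ≈ 1.2877e-6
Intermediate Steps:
x(L) = 2*L/(-1 + L) (x(L) = (2*L)/(-1 + L) = 2*L/(-1 + L))
a(c) = -136/3 (a(c) = (2*4/(-1 + 4))*(-17) = (2*4/3)*(-17) = (2*4*(⅓))*(-17) = (8/3)*(-17) = -136/3)
1/(776643 + a((163 + 75)*(171 + 157) + 189)) = 1/(776643 - 136/3) = 1/(2329793/3) = 3/2329793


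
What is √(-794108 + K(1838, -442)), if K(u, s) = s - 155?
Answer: I*√794705 ≈ 891.46*I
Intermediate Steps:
K(u, s) = -155 + s
√(-794108 + K(1838, -442)) = √(-794108 + (-155 - 442)) = √(-794108 - 597) = √(-794705) = I*√794705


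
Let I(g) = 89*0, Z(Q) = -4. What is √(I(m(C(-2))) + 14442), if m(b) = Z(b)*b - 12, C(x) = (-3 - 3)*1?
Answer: √14442 ≈ 120.17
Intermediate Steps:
C(x) = -6 (C(x) = -6*1 = -6)
m(b) = -12 - 4*b (m(b) = -4*b - 12 = -12 - 4*b)
I(g) = 0
√(I(m(C(-2))) + 14442) = √(0 + 14442) = √14442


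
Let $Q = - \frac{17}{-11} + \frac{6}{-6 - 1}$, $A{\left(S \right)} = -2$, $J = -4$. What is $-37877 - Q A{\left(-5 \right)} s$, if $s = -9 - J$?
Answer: $- \frac{2917059}{77} \approx -37884.0$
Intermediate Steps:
$Q = \frac{53}{77}$ ($Q = \left(-17\right) \left(- \frac{1}{11}\right) + \frac{6}{-7} = \frac{17}{11} + 6 \left(- \frac{1}{7}\right) = \frac{17}{11} - \frac{6}{7} = \frac{53}{77} \approx 0.68831$)
$s = -5$ ($s = -9 - -4 = -9 + 4 = -5$)
$-37877 - Q A{\left(-5 \right)} s = -37877 - \frac{53}{77} \left(-2\right) \left(-5\right) = -37877 - \left(- \frac{106}{77}\right) \left(-5\right) = -37877 - \frac{530}{77} = - \frac{2917059}{77}$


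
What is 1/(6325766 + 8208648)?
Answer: 1/14534414 ≈ 6.8802e-8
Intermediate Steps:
1/(6325766 + 8208648) = 1/14534414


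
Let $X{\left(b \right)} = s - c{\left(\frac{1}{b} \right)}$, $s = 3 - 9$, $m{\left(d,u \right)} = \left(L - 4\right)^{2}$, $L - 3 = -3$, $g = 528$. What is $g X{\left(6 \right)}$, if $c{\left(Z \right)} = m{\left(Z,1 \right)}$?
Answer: $-11616$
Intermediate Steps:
$L = 0$ ($L = 3 - 3 = 0$)
$m{\left(d,u \right)} = 16$ ($m{\left(d,u \right)} = \left(0 - 4\right)^{2} = \left(-4\right)^{2} = 16$)
$c{\left(Z \right)} = 16$
$s = -6$ ($s = 3 - 9 = -6$)
$X{\left(b \right)} = -22$ ($X{\left(b \right)} = -6 - 16 = -22$)
$g X{\left(6 \right)} = 528 \left(-22\right) = -11616$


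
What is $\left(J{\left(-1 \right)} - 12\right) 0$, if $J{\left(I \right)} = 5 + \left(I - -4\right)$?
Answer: $0$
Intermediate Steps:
$J{\left(I \right)} = 9 + I$ ($J{\left(I \right)} = 5 + \left(I + 4\right) = 5 + \left(4 + I\right) = 9 + I$)
$\left(J{\left(-1 \right)} - 12\right) 0 = \left(\left(9 - 1\right) - 12\right) 0 = \left(8 - 12\right) 0 = \left(-4\right) 0 = 0$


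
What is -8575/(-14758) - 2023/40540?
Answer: 158887533/299144660 ≈ 0.53114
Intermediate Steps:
-8575/(-14758) - 2023/40540 = -8575*(-1/14758) - 2023*1/40540 = 8575/14758 - 2023/40540 = 158887533/299144660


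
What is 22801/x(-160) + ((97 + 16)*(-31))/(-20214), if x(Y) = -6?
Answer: -38406533/10107 ≈ -3800.0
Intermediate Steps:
22801/x(-160) + ((97 + 16)*(-31))/(-20214) = 22801/(-6) + ((97 + 16)*(-31))/(-20214) = 22801*(-⅙) + (113*(-31))*(-1/20214) = -22801/6 - 3503*(-1/20214) = -22801/6 + 3503/20214 = -38406533/10107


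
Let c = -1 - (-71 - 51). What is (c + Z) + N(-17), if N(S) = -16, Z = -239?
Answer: -134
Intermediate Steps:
c = 121 (c = -1 - 1*(-122) = -1 + 122 = 121)
(c + Z) + N(-17) = (121 - 239) - 16 = -118 - 16 = -134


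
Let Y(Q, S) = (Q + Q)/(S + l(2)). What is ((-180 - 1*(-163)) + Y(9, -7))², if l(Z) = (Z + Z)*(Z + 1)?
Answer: 4489/25 ≈ 179.56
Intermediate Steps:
l(Z) = 2*Z*(1 + Z) (l(Z) = (2*Z)*(1 + Z) = 2*Z*(1 + Z))
Y(Q, S) = 2*Q/(12 + S) (Y(Q, S) = (Q + Q)/(S + 2*2*(1 + 2)) = (2*Q)/(S + 2*2*3) = (2*Q)/(S + 12) = (2*Q)/(12 + S) = 2*Q/(12 + S))
((-180 - 1*(-163)) + Y(9, -7))² = ((-180 - 1*(-163)) + 2*9/(12 - 7))² = ((-180 + 163) + 2*9/5)² = (-17 + 2*9*(⅕))² = (-17 + 18/5)² = (-67/5)² = 4489/25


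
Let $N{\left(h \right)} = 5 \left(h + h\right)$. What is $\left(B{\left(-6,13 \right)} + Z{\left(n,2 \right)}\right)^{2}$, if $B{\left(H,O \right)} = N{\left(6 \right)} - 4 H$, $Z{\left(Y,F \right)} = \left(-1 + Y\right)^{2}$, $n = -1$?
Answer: $7744$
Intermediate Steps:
$N{\left(h \right)} = 10 h$ ($N{\left(h \right)} = 5 \cdot 2 h = 10 h$)
$B{\left(H,O \right)} = 60 - 4 H$ ($B{\left(H,O \right)} = 10 \cdot 6 - 4 H = 60 - 4 H$)
$\left(B{\left(-6,13 \right)} + Z{\left(n,2 \right)}\right)^{2} = \left(\left(60 - -24\right) + \left(-1 - 1\right)^{2}\right)^{2} = \left(\left(60 + 24\right) + \left(-2\right)^{2}\right)^{2} = \left(84 + 4\right)^{2} = 88^{2} = 7744$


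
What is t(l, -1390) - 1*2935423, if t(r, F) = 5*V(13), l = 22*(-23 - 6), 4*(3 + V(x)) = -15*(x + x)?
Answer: -5871851/2 ≈ -2.9359e+6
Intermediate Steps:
V(x) = -3 - 15*x/2 (V(x) = -3 + (-15*(x + x))/4 = -3 + (-30*x)/4 = -3 - 15*x/2)
l = -638 (l = 22*(-29) = -638)
t(r, F) = -1005/2 (t(r, F) = 5*(-3 - 15/2*13) = 5*(-3 - 195/2) = 5*(-201/2) = -1005/2)
t(l, -1390) - 1*2935423 = -1005/2 - 1*2935423 = -1005/2 - 2935423 = -5871851/2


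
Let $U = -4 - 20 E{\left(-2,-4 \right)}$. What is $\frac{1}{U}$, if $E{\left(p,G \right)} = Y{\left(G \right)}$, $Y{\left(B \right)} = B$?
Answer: $\frac{1}{76} \approx 0.013158$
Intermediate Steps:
$E{\left(p,G \right)} = G$
$U = 76$ ($U = -4 - -80 = -4 + 80 = 76$)
$\frac{1}{U} = \frac{1}{76}$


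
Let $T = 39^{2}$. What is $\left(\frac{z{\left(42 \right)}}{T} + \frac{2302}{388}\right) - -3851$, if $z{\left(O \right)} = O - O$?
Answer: $\frac{748245}{194} \approx 3856.9$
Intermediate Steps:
$T = 1521$
$z{\left(O \right)} = 0$
$\left(\frac{z{\left(42 \right)}}{T} + \frac{2302}{388}\right) - -3851 = \left(\frac{0}{1521} + \frac{2302}{388}\right) - -3851 = \left(0 \cdot \frac{1}{1521} + 2302 \cdot \frac{1}{388}\right) + 3851 = \left(0 + \frac{1151}{194}\right) + 3851 = \frac{1151}{194} + 3851 = \frac{748245}{194}$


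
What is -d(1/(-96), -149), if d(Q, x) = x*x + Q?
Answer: -2131295/96 ≈ -22201.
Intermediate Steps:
d(Q, x) = Q + x**2 (d(Q, x) = x**2 + Q = Q + x**2)
-d(1/(-96), -149) = -(1/(-96) + (-149)**2) = -(-1/96 + 22201) = -1*2131295/96 = -2131295/96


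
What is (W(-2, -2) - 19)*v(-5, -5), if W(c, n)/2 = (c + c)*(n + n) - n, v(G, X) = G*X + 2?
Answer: 459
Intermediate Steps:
v(G, X) = 2 + G*X
W(c, n) = -2*n + 8*c*n (W(c, n) = 2*((c + c)*(n + n) - n) = 2*((2*c)*(2*n) - n) = 2*(4*c*n - n) = 2*(-n + 4*c*n) = -2*n + 8*c*n)
(W(-2, -2) - 19)*v(-5, -5) = (2*(-2)*(-1 + 4*(-2)) - 19)*(2 - 5*(-5)) = (2*(-2)*(-1 - 8) - 19)*(2 + 25) = (2*(-2)*(-9) - 19)*27 = (36 - 19)*27 = 17*27 = 459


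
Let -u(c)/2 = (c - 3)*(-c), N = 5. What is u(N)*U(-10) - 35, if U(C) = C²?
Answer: 1965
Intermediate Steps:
u(c) = 2*c*(-3 + c) (u(c) = -2*(c - 3)*(-c) = -2*(-3 + c)*(-c) = -(-2)*c*(-3 + c) = 2*c*(-3 + c))
u(N)*U(-10) - 35 = (2*5*(-3 + 5))*(-10)² - 35 = (2*5*2)*100 - 35 = 20*100 - 35 = 2000 - 35 = 1965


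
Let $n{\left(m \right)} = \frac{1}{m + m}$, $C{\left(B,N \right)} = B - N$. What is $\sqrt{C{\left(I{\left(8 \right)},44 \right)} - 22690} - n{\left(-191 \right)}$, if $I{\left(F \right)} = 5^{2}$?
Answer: $\frac{1}{382} + i \sqrt{22709} \approx 0.0026178 + 150.7 i$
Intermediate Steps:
$I{\left(F \right)} = 25$
$n{\left(m \right)} = \frac{1}{2 m}$
$\sqrt{C{\left(I{\left(8 \right)},44 \right)} - 22690} - n{\left(-191 \right)} = \sqrt{\left(25 - 44\right) - 22690} - \frac{1}{2 \left(-191\right)} = \sqrt{\left(25 - 44\right) - 22690} - \frac{1}{2} \left(- \frac{1}{191}\right) = \sqrt{-19 - 22690} - - \frac{1}{382} = \sqrt{-22709} + \frac{1}{382} = i \sqrt{22709} + \frac{1}{382} = \frac{1}{382} + i \sqrt{22709}$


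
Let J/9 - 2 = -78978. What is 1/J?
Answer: -1/710784 ≈ -1.4069e-6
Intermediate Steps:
J = -710784 (J = 18 + 9*(-78978) = 18 - 710802 = -710784)
1/J = 1/(-710784) = -1/710784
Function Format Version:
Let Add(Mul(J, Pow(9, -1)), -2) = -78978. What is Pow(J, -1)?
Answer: Rational(-1, 710784) ≈ -1.4069e-6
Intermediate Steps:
J = -710784 (J = Add(18, Mul(9, -78978)) = Add(18, -710802) = -710784)
Pow(J, -1) = Pow(-710784, -1) = Rational(-1, 710784)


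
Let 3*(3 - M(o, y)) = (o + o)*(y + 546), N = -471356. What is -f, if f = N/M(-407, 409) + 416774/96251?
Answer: -187885896278/74823506129 ≈ -2.5111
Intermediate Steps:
M(o, y) = 3 - 2*o*(546 + y)/3 (M(o, y) = 3 - (o + o)*(y + 546)/3 = 3 - 2*o*(546 + y)/3)
f = 187885896278/74823506129 (f = -471356/(3 - 364*(-407) - 2/3*(-407)*409) + 416774/96251 = -471356/(3 + 148148 + 332926/3) + 416774*(1/96251) = -471356/777379/3 + 416774/96251 = -471356*3/777379 + 416774/96251 = -1414068/777379 + 416774/96251 = 187885896278/74823506129 ≈ 2.5111)
-f = -1*187885896278/74823506129 = -187885896278/74823506129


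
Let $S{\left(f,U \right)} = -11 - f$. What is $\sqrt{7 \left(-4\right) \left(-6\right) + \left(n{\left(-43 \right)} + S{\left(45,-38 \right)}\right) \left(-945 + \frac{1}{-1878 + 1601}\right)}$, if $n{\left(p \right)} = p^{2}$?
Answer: $\frac{i \sqrt{129996072854}}{277} \approx 1301.6 i$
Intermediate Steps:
$\sqrt{7 \left(-4\right) \left(-6\right) + \left(n{\left(-43 \right)} + S{\left(45,-38 \right)}\right) \left(-945 + \frac{1}{-1878 + 1601}\right)} = \sqrt{7 \left(-4\right) \left(-6\right) + \left(\left(-43\right)^{2} - 56\right) \left(-945 + \frac{1}{-1878 + 1601}\right)} = \sqrt{\left(-28\right) \left(-6\right) + \left(1849 - 56\right) \left(-945 + \frac{1}{-277}\right)} = \sqrt{168 + \left(1849 - 56\right) \left(-945 - \frac{1}{277}\right)} = \sqrt{168 + 1793 \left(- \frac{261766}{277}\right)} = \sqrt{168 - \frac{469346438}{277}} = \sqrt{- \frac{469299902}{277}} = \frac{i \sqrt{129996072854}}{277}$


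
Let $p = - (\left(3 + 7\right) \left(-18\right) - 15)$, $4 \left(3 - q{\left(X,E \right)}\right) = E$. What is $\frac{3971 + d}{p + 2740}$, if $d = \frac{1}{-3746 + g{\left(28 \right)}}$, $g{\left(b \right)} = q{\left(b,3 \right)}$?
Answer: $\frac{59465721}{43951625} \approx 1.353$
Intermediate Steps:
$q{\left(X,E \right)} = 3 - \frac{E}{4}$
$g{\left(b \right)} = \frac{9}{4}$ ($g{\left(b \right)} = 3 - \frac{3}{4} = \frac{9}{4}$)
$p = 195$ ($p = - (10 \left(-18\right) - 15) = - (-180 - 15) = \left(-1\right) \left(-195\right) = 195$)
$d = - \frac{4}{14975}$ ($d = \frac{1}{-3746 + \frac{9}{4}} = \frac{1}{- \frac{14975}{4}} = - \frac{4}{14975} \approx -0.00026711$)
$\frac{3971 + d}{p + 2740} = \frac{3971 - \frac{4}{14975}}{195 + 2740} = \frac{59465721}{14975 \cdot 2935} = \frac{59465721}{14975} \cdot \frac{1}{2935} = \frac{59465721}{43951625}$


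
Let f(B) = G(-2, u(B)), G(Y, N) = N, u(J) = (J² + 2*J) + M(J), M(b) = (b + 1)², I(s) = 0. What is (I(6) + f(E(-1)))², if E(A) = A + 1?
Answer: 1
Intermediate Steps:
M(b) = (1 + b)²
u(J) = J² + (1 + J)² + 2*J (u(J) = (J² + 2*J) + (1 + J)² = J² + (1 + J)² + 2*J)
E(A) = 1 + A
f(B) = 1 + 2*B² + 4*B
(I(6) + f(E(-1)))² = (0 + (1 + 2*(1 - 1)² + 4*(1 - 1)))² = (0 + (1 + 2*0² + 4*0))² = (0 + (1 + 2*0 + 0))² = (0 + (1 + 0 + 0))² = (0 + 1)² = 1² = 1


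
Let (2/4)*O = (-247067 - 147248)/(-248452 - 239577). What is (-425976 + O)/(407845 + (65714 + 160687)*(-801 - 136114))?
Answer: 103943926337/7563787017713515 ≈ 1.3742e-5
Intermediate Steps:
O = 788630/488029 (O = 2*((-247067 - 147248)/(-248452 - 239577)) = 2*(-394315/(-488029)) = 2*(-394315*(-1/488029)) = 2*(394315/488029) = 788630/488029 ≈ 1.6159)
(-425976 + O)/(407845 + (65714 + 160687)*(-801 - 136114)) = (-425976 + 788630/488029)/(407845 + (65714 + 160687)*(-801 - 136114)) = -207887852674/(488029*(407845 + 226401*(-136915))) = -207887852674/(488029*(407845 - 30997692915)) = -207887852674/488029/(-30997285070) = -207887852674/488029*(-1/30997285070) = 103943926337/7563787017713515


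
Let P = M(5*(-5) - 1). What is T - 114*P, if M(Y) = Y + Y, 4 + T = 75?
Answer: 5999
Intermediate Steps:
T = 71 (T = -4 + 75 = 71)
M(Y) = 2*Y
P = -52 (P = 2*(5*(-5) - 1) = 2*(-25 - 1) = 2*(-26) = -52)
T - 114*P = 71 - 114*(-52) = 71 + 5928 = 5999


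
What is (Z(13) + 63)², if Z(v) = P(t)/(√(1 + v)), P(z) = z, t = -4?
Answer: 27791/7 - 36*√14 ≈ 3835.4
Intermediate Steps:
Z(v) = -4/√(1 + v)
(Z(13) + 63)² = (-4/√(1 + 13) + 63)² = (-2*√14/7 + 63)² = (63 - 2*√14/7)²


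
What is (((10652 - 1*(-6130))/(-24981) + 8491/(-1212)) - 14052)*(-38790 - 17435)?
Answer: 7978036329447925/10092324 ≈ 7.9051e+8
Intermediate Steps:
(((10652 - 1*(-6130))/(-24981) + 8491/(-1212)) - 14052)*(-38790 - 17435) = (((10652 + 6130)*(-1/24981) + 8491*(-1/1212)) - 14052)*(-56225) = ((16782*(-1/24981) - 8491/1212) - 14052)*(-56225) = ((-5594/8327 - 8491/1212) - 14052)*(-56225) = (-77484485/10092324 - 14052)*(-56225) = -141894821333/10092324*(-56225) = 7978036329447925/10092324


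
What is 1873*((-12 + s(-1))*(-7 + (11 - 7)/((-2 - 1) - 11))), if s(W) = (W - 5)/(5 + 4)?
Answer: 1209958/7 ≈ 1.7285e+5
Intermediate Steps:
s(W) = -5/9 + W/9 (s(W) = (-5 + W)/9 = (-5 + W)*(⅑) = -5/9 + W/9)
1873*((-12 + s(-1))*(-7 + (11 - 7)/((-2 - 1) - 11))) = 1873*((-12 + (-5/9 + (⅑)*(-1)))*(-7 + (11 - 7)/((-2 - 1) - 11))) = 1873*((-12 + (-5/9 - ⅑))*(-7 + 4/(-3 - 11))) = 1873*((-12 - ⅔)*(-7 + 4/(-14))) = 1873*(-38*(-7 + 4*(-1/14))/3) = 1873*(-38*(-7 - 2/7)/3) = 1873*(-38/3*(-51/7)) = 1873*(646/7) = 1209958/7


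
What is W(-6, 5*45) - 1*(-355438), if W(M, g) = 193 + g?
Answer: 355856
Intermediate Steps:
W(-6, 5*45) - 1*(-355438) = (193 + 5*45) - 1*(-355438) = (193 + 225) + 355438 = 418 + 355438 = 355856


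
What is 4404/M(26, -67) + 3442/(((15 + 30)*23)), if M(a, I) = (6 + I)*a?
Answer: 450436/820755 ≈ 0.54881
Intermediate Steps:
M(a, I) = a*(6 + I)
4404/M(26, -67) + 3442/(((15 + 30)*23)) = 4404/((26*(6 - 67))) + 3442/(((15 + 30)*23)) = 4404/((26*(-61))) + 3442/((45*23)) = 4404/(-1586) + 3442/1035 = 4404*(-1/1586) + 3442*(1/1035) = -2202/793 + 3442/1035 = 450436/820755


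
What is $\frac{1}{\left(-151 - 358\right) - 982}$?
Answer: $- \frac{1}{1491} \approx -0.00067069$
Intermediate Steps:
$\frac{1}{\left(-151 - 358\right) - 982} = \frac{1}{-509 - 982} = \frac{1}{-1491} = - \frac{1}{1491}$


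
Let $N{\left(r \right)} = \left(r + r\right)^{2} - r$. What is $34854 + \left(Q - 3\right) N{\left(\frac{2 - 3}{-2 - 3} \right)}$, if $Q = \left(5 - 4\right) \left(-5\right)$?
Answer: $\frac{871358}{25} \approx 34854.0$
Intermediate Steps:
$N{\left(r \right)} = - r + 4 r^{2}$ ($N{\left(r \right)} = \left(2 r\right)^{2} - r = 4 r^{2} - r = - r + 4 r^{2}$)
$Q = -5$ ($Q = 1 \left(-5\right) = -5$)
$34854 + \left(Q - 3\right) N{\left(\frac{2 - 3}{-2 - 3} \right)} = 34854 + \left(-5 - 3\right) \frac{2 - 3}{-2 - 3} \left(-1 + 4 \frac{2 - 3}{-2 - 3}\right) = 34854 - 8 - \frac{1}{-5} \left(-1 + 4 \left(- \frac{1}{-5}\right)\right) = 34854 - 8 \left(-1\right) \left(- \frac{1}{5}\right) \left(-1 + 4 \left(\left(-1\right) \left(- \frac{1}{5}\right)\right)\right) = 34854 - 8 \frac{-1 + 4 \cdot \frac{1}{5}}{5} = 34854 - 8 \frac{-1 + \frac{4}{5}}{5} = 34854 - 8 \cdot \frac{1}{5} \left(- \frac{1}{5}\right) = 34854 - - \frac{8}{25} = 34854 + \frac{8}{25} = \frac{871358}{25}$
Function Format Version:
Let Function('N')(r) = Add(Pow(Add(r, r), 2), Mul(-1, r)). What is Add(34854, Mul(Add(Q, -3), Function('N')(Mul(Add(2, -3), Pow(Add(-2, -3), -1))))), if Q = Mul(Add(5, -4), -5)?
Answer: Rational(871358, 25) ≈ 34854.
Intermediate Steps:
Function('N')(r) = Add(Mul(-1, r), Mul(4, Pow(r, 2))) (Function('N')(r) = Add(Pow(Mul(2, r), 2), Mul(-1, r)) = Add(Mul(4, Pow(r, 2)), Mul(-1, r)) = Add(Mul(-1, r), Mul(4, Pow(r, 2))))
Q = -5 (Q = Mul(1, -5) = -5)
Add(34854, Mul(Add(Q, -3), Function('N')(Mul(Add(2, -3), Pow(Add(-2, -3), -1))))) = Add(34854, Mul(Add(-5, -3), Mul(Mul(Add(2, -3), Pow(Add(-2, -3), -1)), Add(-1, Mul(4, Mul(Add(2, -3), Pow(Add(-2, -3), -1))))))) = Add(34854, Mul(-8, Mul(Mul(-1, Pow(-5, -1)), Add(-1, Mul(4, Mul(-1, Pow(-5, -1))))))) = Add(34854, Mul(-8, Mul(Mul(-1, Rational(-1, 5)), Add(-1, Mul(4, Mul(-1, Rational(-1, 5))))))) = Add(34854, Mul(-8, Mul(Rational(1, 5), Add(-1, Mul(4, Rational(1, 5)))))) = Add(34854, Mul(-8, Mul(Rational(1, 5), Add(-1, Rational(4, 5))))) = Add(34854, Mul(-8, Mul(Rational(1, 5), Rational(-1, 5)))) = Add(34854, Mul(-8, Rational(-1, 25))) = Add(34854, Rational(8, 25)) = Rational(871358, 25)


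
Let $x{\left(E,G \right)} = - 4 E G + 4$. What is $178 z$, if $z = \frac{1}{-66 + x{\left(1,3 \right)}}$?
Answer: $- \frac{89}{37} \approx -2.4054$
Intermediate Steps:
$x{\left(E,G \right)} = 4 - 4 E G$ ($x{\left(E,G \right)} = - 4 E G + 4 = 4 - 4 E G$)
$z = - \frac{1}{74}$ ($z = \frac{1}{-66 + \left(4 - 4 \cdot 3\right)} = \frac{1}{-66 + \left(4 - 12\right)} = \frac{1}{-66 - 8} = \frac{1}{-74} = - \frac{1}{74} \approx -0.013514$)
$178 z = 178 \left(- \frac{1}{74}\right) = - \frac{89}{37}$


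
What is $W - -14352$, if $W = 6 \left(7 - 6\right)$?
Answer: $14358$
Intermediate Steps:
$W = 6$ ($W = 6 \left(7 - 6\right) = 6 \cdot 1 = 6$)
$W - -14352 = 6 - -14352 = 6 + 14352 = 14358$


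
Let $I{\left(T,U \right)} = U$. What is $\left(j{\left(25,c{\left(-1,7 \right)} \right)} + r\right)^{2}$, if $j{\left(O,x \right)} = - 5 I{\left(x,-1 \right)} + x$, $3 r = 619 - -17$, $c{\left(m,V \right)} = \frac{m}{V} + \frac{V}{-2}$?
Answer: $\frac{8922169}{196} \approx 45521.0$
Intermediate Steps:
$c{\left(m,V \right)} = - \frac{V}{2} + \frac{m}{V}$ ($c{\left(m,V \right)} = \frac{m}{V} + V \left(- \frac{1}{2}\right) = \frac{m}{V} - \frac{V}{2} = - \frac{V}{2} + \frac{m}{V}$)
$r = 212$ ($r = \frac{619 - -17}{3} = \frac{619 + 17}{3} = \frac{1}{3} \cdot 636 = 212$)
$j{\left(O,x \right)} = 5 + x$ ($j{\left(O,x \right)} = \left(-5\right) \left(-1\right) + x = 5 + x$)
$\left(j{\left(25,c{\left(-1,7 \right)} \right)} + r\right)^{2} = \left(\left(5 - \frac{51}{14}\right) + 212\right)^{2} = \left(\frac{19}{14} + 212\right)^{2} = \left(\frac{2987}{14}\right)^{2} = \frac{8922169}{196}$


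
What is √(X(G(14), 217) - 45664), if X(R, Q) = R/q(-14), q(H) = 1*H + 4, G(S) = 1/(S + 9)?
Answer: 3*I*√268402870/230 ≈ 213.69*I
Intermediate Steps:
G(S) = 1/(9 + S)
q(H) = 4 + H (q(H) = H + 4 = 4 + H)
X(R, Q) = -R/10 (X(R, Q) = R/(4 - 14) = R/(-10) = R*(-⅒) = -R/10)
√(X(G(14), 217) - 45664) = √(-1/(10*(9 + 14)) - 45664) = √(-⅒/23 - 45664) = √(-⅒*1/23 - 45664) = √(-1/230 - 45664) = √(-10502721/230) = 3*I*√268402870/230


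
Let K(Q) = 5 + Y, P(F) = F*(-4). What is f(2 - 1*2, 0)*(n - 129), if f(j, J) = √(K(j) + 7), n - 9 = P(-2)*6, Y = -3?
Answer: -216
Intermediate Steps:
P(F) = -4*F
K(Q) = 2 (K(Q) = 5 - 3 = 2)
n = 57 (n = 9 - 4*(-2)*6 = 9 + 8*6 = 9 + 48 = 57)
f(j, J) = 3 (f(j, J) = √(2 + 7) = √9 = 3)
f(2 - 1*2, 0)*(n - 129) = 3*(57 - 129) = 3*(-72) = -216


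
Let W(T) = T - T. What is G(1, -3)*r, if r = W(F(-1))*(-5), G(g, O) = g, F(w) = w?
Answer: 0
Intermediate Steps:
W(T) = 0
r = 0 (r = 0*(-5) = 0)
G(1, -3)*r = 1*0 = 0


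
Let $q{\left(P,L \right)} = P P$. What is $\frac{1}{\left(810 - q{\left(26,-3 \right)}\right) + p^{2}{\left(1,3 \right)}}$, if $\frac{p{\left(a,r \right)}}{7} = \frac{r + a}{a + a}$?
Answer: $\frac{1}{330} \approx 0.0030303$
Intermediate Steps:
$p{\left(a,r \right)} = \frac{7 \left(a + r\right)}{2 a}$ ($p{\left(a,r \right)} = 7 \frac{r + a}{a + a} = 7 \frac{a + r}{2 a} = \frac{7 \left(a + r\right)}{2 a}$)
$q{\left(P,L \right)} = P^{2}$
$\frac{1}{\left(810 - q{\left(26,-3 \right)}\right) + p^{2}{\left(1,3 \right)}} = \frac{1}{\left(810 - 26^{2}\right) + \left(\frac{7 \left(1 + 3\right)}{2 \cdot 1}\right)^{2}} = \frac{1}{\left(810 - 676\right) + \left(\frac{7}{2} \cdot 1 \cdot 4\right)^{2}} = \frac{1}{\left(810 - 676\right) + 14^{2}} = \frac{1}{134 + 196} = \frac{1}{330}$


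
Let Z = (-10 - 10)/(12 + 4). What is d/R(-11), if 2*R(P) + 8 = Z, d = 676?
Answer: -5408/37 ≈ -146.16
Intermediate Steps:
Z = -5/4 (Z = -20/16 = -20*1/16 = -5/4 ≈ -1.2500)
R(P) = -37/8 (R(P) = -4 + (½)*(-5/4) = -4 - 5/8 = -37/8)
d/R(-11) = 676/(-37/8) = 676*(-8/37) = -5408/37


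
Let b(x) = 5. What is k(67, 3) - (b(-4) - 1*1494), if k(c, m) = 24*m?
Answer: 1561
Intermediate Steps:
k(67, 3) - (b(-4) - 1*1494) = 24*3 - (5 - 1*1494) = 72 - (5 - 1494) = 72 - 1*(-1489) = 72 + 1489 = 1561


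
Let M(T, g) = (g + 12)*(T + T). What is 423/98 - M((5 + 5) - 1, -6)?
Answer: -10161/98 ≈ -103.68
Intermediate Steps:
M(T, g) = 2*T*(12 + g) (M(T, g) = (12 + g)*(2*T) = 2*T*(12 + g))
423/98 - M((5 + 5) - 1, -6) = 423/98 - 2*((5 + 5) - 1)*(12 - 6) = 423*(1/98) - 2*(10 - 1)*6 = 423/98 - 2*9*6 = 423/98 - 1*108 = 423/98 - 108 = -10161/98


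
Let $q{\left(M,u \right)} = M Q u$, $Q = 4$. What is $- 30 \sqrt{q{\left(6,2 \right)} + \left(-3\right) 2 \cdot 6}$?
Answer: $- 60 \sqrt{3} \approx -103.92$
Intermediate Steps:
$q{\left(M,u \right)} = 4 M u$ ($q{\left(M,u \right)} = M 4 u = 4 M u$)
$- 30 \sqrt{q{\left(6,2 \right)} + \left(-3\right) 2 \cdot 6} = - 30 \sqrt{4 \cdot 6 \cdot 2 + \left(-3\right) 2 \cdot 6} = - 30 \sqrt{48 - 36} = - 30 \sqrt{12} = - 30 \cdot 2 \sqrt{3} = - 60 \sqrt{3}$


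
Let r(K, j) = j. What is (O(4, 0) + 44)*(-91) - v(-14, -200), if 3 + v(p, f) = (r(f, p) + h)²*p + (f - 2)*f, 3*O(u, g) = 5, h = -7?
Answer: -115136/3 ≈ -38379.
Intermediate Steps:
O(u, g) = 5/3 (O(u, g) = (⅓)*5 = 5/3)
v(p, f) = -3 + f*(-2 + f) + p*(-7 + p)² (v(p, f) = -3 + ((p - 7)²*p + (f - 2)*f) = -3 + ((-7 + p)²*p + (-2 + f)*f) = -3 + (p*(-7 + p)² + f*(-2 + f)) = -3 + (f*(-2 + f) + p*(-7 + p)²) = -3 + f*(-2 + f) + p*(-7 + p)²)
(O(4, 0) + 44)*(-91) - v(-14, -200) = (5/3 + 44)*(-91) - (-3 + (-200)² - 2*(-200) - 14*(-7 - 14)²) = (137/3)*(-91) - (-3 + 40000 + 400 - 14*(-21)²) = -12467/3 - (-3 + 40000 + 400 - 14*441) = -12467/3 - (-3 + 40000 + 400 - 6174) = -12467/3 - 1*34223 = -12467/3 - 34223 = -115136/3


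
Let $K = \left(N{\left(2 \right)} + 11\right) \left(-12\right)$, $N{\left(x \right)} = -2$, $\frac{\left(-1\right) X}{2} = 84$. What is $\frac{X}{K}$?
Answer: $\frac{14}{9} \approx 1.5556$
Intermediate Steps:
$X = -168$ ($X = \left(-2\right) 84 = -168$)
$K = -108$ ($K = \left(-2 + 11\right) \left(-12\right) = 9 \left(-12\right) = -108$)
$\frac{X}{K} = - \frac{168}{-108} = \left(-168\right) \left(- \frac{1}{108}\right) = \frac{14}{9}$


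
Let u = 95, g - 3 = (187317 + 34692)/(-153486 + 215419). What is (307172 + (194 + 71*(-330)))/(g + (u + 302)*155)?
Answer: 17585008288/3811454963 ≈ 4.6137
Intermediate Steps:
g = 407808/61933 (g = 3 + (187317 + 34692)/(-153486 + 215419) = 3 + 222009/61933 = 407808/61933 ≈ 6.5847)
(307172 + (194 + 71*(-330)))/(g + (u + 302)*155) = (307172 + (194 + 71*(-330)))/(407808/61933 + (95 + 302)*155) = (307172 + (194 - 23430))/(407808/61933 + 397*155) = (307172 - 23236)/(407808/61933 + 61535) = 283936/(3811454963/61933) = 283936*(61933/3811454963) = 17585008288/3811454963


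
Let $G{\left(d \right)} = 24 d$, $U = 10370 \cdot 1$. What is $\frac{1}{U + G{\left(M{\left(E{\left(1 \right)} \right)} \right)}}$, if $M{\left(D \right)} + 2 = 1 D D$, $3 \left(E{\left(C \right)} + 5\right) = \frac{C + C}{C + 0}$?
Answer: $\frac{3}{32318} \approx 9.2827 \cdot 10^{-5}$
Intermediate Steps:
$E{\left(C \right)} = - \frac{13}{3}$ ($E{\left(C \right)} = -5 + \frac{\left(C + C\right) \frac{1}{C + 0}}{3} = -5 + \frac{2 C \frac{1}{C}}{3} = -5 + \frac{1}{3} \cdot 2 = -5 + \frac{2}{3} = - \frac{13}{3}$)
$M{\left(D \right)} = -2 + D^{2}$ ($M{\left(D \right)} = -2 + 1 D D = -2 + D D = -2 + D^{2}$)
$U = 10370$
$\frac{1}{U + G{\left(M{\left(E{\left(1 \right)} \right)} \right)}} = \frac{1}{10370 + 24 \left(-2 + \left(- \frac{13}{3}\right)^{2}\right)} = \frac{1}{10370 + 24 \left(-2 + \frac{169}{9}\right)} = \frac{1}{10370 + 24 \cdot \frac{151}{9}} = \frac{1}{10370 + \frac{1208}{3}} = \frac{1}{\frac{32318}{3}} = \frac{3}{32318}$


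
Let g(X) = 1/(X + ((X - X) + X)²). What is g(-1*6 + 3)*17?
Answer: 17/6 ≈ 2.8333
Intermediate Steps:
g(X) = 1/(X + X²) (g(X) = 1/(X + (0 + X)²) = 1/(X + X²))
g(-1*6 + 3)*17 = (1/((-1*6 + 3)*(1 + (-1*6 + 3))))*17 = (1/((-6 + 3)*(1 + (-6 + 3))))*17 = (1/((-3)*(1 - 3)))*17 = -⅓/(-2)*17 = -⅓*(-½)*17 = (⅙)*17 = 17/6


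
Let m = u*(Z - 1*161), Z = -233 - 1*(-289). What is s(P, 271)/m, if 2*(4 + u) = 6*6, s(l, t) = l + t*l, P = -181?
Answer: 24616/735 ≈ 33.491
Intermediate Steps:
Z = 56 (Z = -233 + 289 = 56)
s(l, t) = l + l*t
u = 14 (u = -4 + (6*6)/2 = -4 + (½)*36 = -4 + 18 = 14)
m = -1470 (m = 14*(56 - 1*161) = 14*(56 - 161) = 14*(-105) = -1470)
s(P, 271)/m = -181*(1 + 271)/(-1470) = -181*272*(-1/1470) = -49232*(-1/1470) = 24616/735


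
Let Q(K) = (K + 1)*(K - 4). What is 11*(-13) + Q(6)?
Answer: -129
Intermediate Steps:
Q(K) = (1 + K)*(-4 + K)
11*(-13) + Q(6) = 11*(-13) + (-4 + 6**2 - 3*6) = -143 + (-4 + 36 - 18) = -143 + 14 = -129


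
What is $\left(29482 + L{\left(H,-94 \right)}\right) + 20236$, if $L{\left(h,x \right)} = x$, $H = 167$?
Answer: $49624$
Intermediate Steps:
$\left(29482 + L{\left(H,-94 \right)}\right) + 20236 = \left(29482 - 94\right) + 20236 = 29388 + 20236 = 49624$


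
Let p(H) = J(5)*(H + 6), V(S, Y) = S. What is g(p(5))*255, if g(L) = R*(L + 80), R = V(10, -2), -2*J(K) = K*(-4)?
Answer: 484500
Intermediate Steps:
J(K) = 2*K (J(K) = -K*(-4)/2 = -(-2)*K = 2*K)
R = 10
p(H) = 60 + 10*H (p(H) = (2*5)*(H + 6) = 10*(6 + H) = 60 + 10*H)
g(L) = 800 + 10*L (g(L) = 10*(L + 80) = 10*(80 + L) = 800 + 10*L)
g(p(5))*255 = (800 + 10*(60 + 10*5))*255 = (800 + 10*(60 + 50))*255 = (800 + 10*110)*255 = (800 + 1100)*255 = 1900*255 = 484500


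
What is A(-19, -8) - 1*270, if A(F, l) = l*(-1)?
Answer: -262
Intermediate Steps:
A(F, l) = -l
A(-19, -8) - 1*270 = -1*(-8) - 1*270 = 8 - 270 = -262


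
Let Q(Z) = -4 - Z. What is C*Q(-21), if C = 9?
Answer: 153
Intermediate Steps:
C*Q(-21) = 9*(-4 - 1*(-21)) = 9*(-4 + 21) = 9*17 = 153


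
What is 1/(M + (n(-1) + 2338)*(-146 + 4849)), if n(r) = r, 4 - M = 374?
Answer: 1/10990541 ≈ 9.0987e-8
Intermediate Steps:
M = -370 (M = 4 - 1*374 = 4 - 374 = -370)
1/(M + (n(-1) + 2338)*(-146 + 4849)) = 1/(-370 + (-1 + 2338)*(-146 + 4849)) = 1/(-370 + 2337*4703) = 1/(-370 + 10990911) = 1/10990541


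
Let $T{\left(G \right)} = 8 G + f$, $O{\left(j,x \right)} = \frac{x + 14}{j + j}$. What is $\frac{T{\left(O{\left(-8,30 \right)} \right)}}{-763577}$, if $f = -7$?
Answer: $\frac{29}{763577} \approx 3.7979 \cdot 10^{-5}$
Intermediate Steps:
$O{\left(j,x \right)} = \frac{14 + x}{2 j}$
$T{\left(G \right)} = -7 + 8 G$ ($T{\left(G \right)} = 8 G - 7 = -7 + 8 G$)
$\frac{T{\left(O{\left(-8,30 \right)} \right)}}{-763577} = \frac{-7 + 8 \frac{14 + 30}{2 \left(-8\right)}}{-763577} = \left(-7 + 8 \cdot \frac{1}{2} \left(- \frac{1}{8}\right) 44\right) \left(- \frac{1}{763577}\right) = \left(-7 + 8 \left(- \frac{11}{4}\right)\right) \left(- \frac{1}{763577}\right) = \left(-7 - 22\right) \left(- \frac{1}{763577}\right) = \left(-29\right) \left(- \frac{1}{763577}\right) = \frac{29}{763577}$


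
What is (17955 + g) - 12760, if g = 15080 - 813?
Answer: 19462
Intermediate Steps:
g = 14267
(17955 + g) - 12760 = (17955 + 14267) - 12760 = 32222 - 12760 = 19462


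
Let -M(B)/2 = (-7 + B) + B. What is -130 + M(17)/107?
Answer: -13964/107 ≈ -130.50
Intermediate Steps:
M(B) = 14 - 4*B (M(B) = -2*((-7 + B) + B) = -2*(-7 + 2*B) = 14 - 4*B)
-130 + M(17)/107 = -130 + (14 - 4*17)/107 = -130 + (14 - 68)/107 = -130 + (1/107)*(-54) = -130 - 54/107 = -13964/107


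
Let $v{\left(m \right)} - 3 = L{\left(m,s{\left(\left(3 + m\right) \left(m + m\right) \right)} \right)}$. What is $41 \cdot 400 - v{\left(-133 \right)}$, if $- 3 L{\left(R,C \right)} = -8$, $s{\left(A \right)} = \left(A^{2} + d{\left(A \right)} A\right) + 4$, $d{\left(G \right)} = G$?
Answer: $\frac{49183}{3} \approx 16394.0$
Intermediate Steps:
$s{\left(A \right)} = 4 + 2 A^{2}$ ($s{\left(A \right)} = \left(A^{2} + A A\right) + 4 = \left(A^{2} + A^{2}\right) + 4 = 2 A^{2} + 4 = 4 + 2 A^{2}$)
$L{\left(R,C \right)} = \frac{8}{3}$ ($L{\left(R,C \right)} = \left(- \frac{1}{3}\right) \left(-8\right) = \frac{8}{3}$)
$v{\left(m \right)} = \frac{17}{3}$ ($v{\left(m \right)} = 3 + \frac{8}{3} = \frac{17}{3}$)
$41 \cdot 400 - v{\left(-133 \right)} = 41 \cdot 400 - \frac{17}{3} = 16400 - \frac{17}{3} = \frac{49183}{3}$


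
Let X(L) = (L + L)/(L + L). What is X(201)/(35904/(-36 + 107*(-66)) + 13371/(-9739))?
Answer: -11521237/74096069 ≈ -0.15549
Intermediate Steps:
X(L) = 1 (X(L) = (2*L)/((2*L)) = (2*L)*(1/(2*L)) = 1)
X(201)/(35904/(-36 + 107*(-66)) + 13371/(-9739)) = 1/(35904/(-36 + 107*(-66)) + 13371/(-9739)) = 1/(35904/(-36 - 7062) + 13371*(-1/9739)) = 1/(35904/(-7098) - 13371/9739) = 1/(35904*(-1/7098) - 13371/9739) = 1/(-5984/1183 - 13371/9739) = 1/(-74096069/11521237) = 1*(-11521237/74096069) = -11521237/74096069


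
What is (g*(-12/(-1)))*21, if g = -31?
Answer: -7812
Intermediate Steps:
(g*(-12/(-1)))*21 = -(-372)/(-1)*21 = -(-372)*(-1)*21 = -31*12*21 = -372*21 = -7812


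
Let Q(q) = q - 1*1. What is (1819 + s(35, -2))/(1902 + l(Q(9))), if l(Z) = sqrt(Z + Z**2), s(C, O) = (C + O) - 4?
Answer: 97636/100487 - 308*sqrt(2)/100487 ≈ 0.96729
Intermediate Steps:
s(C, O) = -4 + C + O
Q(q) = -1 + q (Q(q) = q - 1 = -1 + q)
(1819 + s(35, -2))/(1902 + l(Q(9))) = (1819 + (-4 + 35 - 2))/(1902 + sqrt((-1 + 9)*(1 + (-1 + 9)))) = (1819 + 29)/(1902 + sqrt(8*(1 + 8))) = 1848/(1902 + sqrt(8*9)) = 1848/(1902 + sqrt(72)) = 1848/(1902 + 6*sqrt(2))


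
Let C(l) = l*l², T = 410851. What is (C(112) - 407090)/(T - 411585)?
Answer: -498919/367 ≈ -1359.5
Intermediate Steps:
C(l) = l³
(C(112) - 407090)/(T - 411585) = (112³ - 407090)/(410851 - 411585) = (1404928 - 407090)/(-734) = 997838*(-1/734) = -498919/367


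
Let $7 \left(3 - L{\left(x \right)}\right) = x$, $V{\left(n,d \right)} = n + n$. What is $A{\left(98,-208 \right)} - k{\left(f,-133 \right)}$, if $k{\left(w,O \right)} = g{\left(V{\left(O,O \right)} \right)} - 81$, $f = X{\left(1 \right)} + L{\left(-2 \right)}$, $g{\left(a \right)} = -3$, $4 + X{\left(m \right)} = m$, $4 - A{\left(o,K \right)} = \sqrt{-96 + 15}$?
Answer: $88 - 9 i \approx 88.0 - 9.0 i$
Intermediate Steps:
$A{\left(o,K \right)} = 4 - 9 i$ ($A{\left(o,K \right)} = 4 - \sqrt{-96 + 15} = 4 - \sqrt{-81} = 4 - 9 i$)
$X{\left(m \right)} = -4 + m$
$V{\left(n,d \right)} = 2 n$
$L{\left(x \right)} = 3 - \frac{x}{7}$
$f = \frac{2}{7}$ ($f = \left(-4 + 1\right) + \left(3 - - \frac{2}{7}\right) = -3 + \left(3 + \frac{2}{7}\right) = -3 + \frac{23}{7} = \frac{2}{7} \approx 0.28571$)
$k{\left(w,O \right)} = -84$ ($k{\left(w,O \right)} = -3 - 81 = -84$)
$A{\left(98,-208 \right)} - k{\left(f,-133 \right)} = \left(4 - 9 i\right) - -84 = \left(4 - 9 i\right) + 84 = 88 - 9 i$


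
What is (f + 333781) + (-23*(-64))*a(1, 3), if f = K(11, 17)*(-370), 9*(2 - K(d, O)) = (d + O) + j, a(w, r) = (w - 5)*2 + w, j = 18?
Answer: 2921653/9 ≈ 3.2463e+5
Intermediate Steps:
a(w, r) = -10 + 3*w (a(w, r) = (-5 + w)*2 + w = (-10 + 2*w) + w = -10 + 3*w)
K(d, O) = -O/9 - d/9 (K(d, O) = 2 - ((d + O) + 18)/9 = 2 - ((O + d) + 18)/9 = 2 - (18 + O + d)/9 = 2 + (-2 - O/9 - d/9) = -O/9 - d/9)
f = 10360/9 (f = (-⅑*17 - ⅑*11)*(-370) = (-17/9 - 11/9)*(-370) = -28/9*(-370) = 10360/9 ≈ 1151.1)
(f + 333781) + (-23*(-64))*a(1, 3) = (10360/9 + 333781) + (-23*(-64))*(-10 + 3*1) = 3014389/9 + 1472*(-10 + 3) = 3014389/9 + 1472*(-7) = 3014389/9 - 10304 = 2921653/9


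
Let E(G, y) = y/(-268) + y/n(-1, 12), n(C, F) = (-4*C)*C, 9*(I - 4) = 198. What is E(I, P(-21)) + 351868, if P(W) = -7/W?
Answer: 70725451/201 ≈ 3.5187e+5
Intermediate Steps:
I = 26 (I = 4 + (⅑)*198 = 4 + 22 = 26)
n(C, F) = -4*C²
E(G, y) = -17*y/67 (E(G, y) = y/(-268) + y/((-4*(-1)²)) = y*(-1/268) + y/((-4*1)) = -y/268 + y/(-4) = -y/268 + y*(-¼) = -y/268 - y/4 = -17*y/67)
E(I, P(-21)) + 351868 = -(-119)/(67*(-21)) + 351868 = -(-119)*(-1)/(67*21) + 351868 = -17/67*⅓ + 351868 = -17/201 + 351868 = 70725451/201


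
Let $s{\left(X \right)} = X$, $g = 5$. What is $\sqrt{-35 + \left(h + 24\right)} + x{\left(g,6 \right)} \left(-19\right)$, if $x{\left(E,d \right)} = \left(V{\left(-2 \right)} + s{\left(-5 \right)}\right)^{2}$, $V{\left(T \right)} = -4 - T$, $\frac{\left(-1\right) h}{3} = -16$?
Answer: $-931 + \sqrt{37} \approx -924.92$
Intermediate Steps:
$h = 48$ ($h = \left(-3\right) \left(-16\right) = 48$)
$x{\left(E,d \right)} = 49$ ($x{\left(E,d \right)} = \left(\left(-4 - -2\right) - 5\right)^{2} = \left(\left(-4 + 2\right) - 5\right)^{2} = \left(-2 - 5\right)^{2} = \left(-7\right)^{2} = 49$)
$\sqrt{-35 + \left(h + 24\right)} + x{\left(g,6 \right)} \left(-19\right) = \sqrt{-35 + \left(48 + 24\right)} + 49 \left(-19\right) = \sqrt{-35 + 72} - 931 = \sqrt{37} - 931 = -931 + \sqrt{37}$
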